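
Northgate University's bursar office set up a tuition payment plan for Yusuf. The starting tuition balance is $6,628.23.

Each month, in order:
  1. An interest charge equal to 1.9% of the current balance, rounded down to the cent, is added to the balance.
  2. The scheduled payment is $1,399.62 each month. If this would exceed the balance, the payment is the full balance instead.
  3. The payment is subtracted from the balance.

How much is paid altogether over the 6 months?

Month 1: opening $6,628.23; interest $125.93 → $6,754.16; payment $1,399.62; balance $5,354.54
Month 2: opening $5,354.54; interest $101.73 → $5,456.27; payment $1,399.62; balance $4,056.65
Month 3: opening $4,056.65; interest $77.07 → $4,133.72; payment $1,399.62; balance $2,734.10
Month 4: opening $2,734.10; interest $51.94 → $2,786.04; payment $1,399.62; balance $1,386.42
Month 5: opening $1,386.42; interest $26.34 → $1,412.76; payment $1,399.62; balance $13.14
Month 6: opening $13.14; interest $0.24 → $13.38; payment $13.38; balance $0.00
Total paid: $7,011.48

$7,011.48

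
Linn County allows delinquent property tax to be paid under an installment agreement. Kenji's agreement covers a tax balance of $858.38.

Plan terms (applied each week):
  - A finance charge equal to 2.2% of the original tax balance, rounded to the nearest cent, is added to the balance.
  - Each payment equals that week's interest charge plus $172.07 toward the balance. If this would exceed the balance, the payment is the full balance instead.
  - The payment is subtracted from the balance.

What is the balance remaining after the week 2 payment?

$514.24

Week 1: $858.38 +$18.88 interest = $877.26; pay $190.95 → $686.31
Week 2: $686.31 +$18.88 interest = $705.19; pay $190.95 → $514.24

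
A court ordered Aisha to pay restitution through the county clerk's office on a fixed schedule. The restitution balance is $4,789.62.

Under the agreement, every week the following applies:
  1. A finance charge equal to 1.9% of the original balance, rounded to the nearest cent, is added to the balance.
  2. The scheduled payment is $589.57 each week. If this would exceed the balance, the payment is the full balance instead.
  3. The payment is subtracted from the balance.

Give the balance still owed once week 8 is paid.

$801.06

Week 1: $4,789.62 +$91.00 interest = $4,880.62; pay $589.57 → $4,291.05
Week 2: $4,291.05 +$91.00 interest = $4,382.05; pay $589.57 → $3,792.48
Week 3: $3,792.48 +$91.00 interest = $3,883.48; pay $589.57 → $3,293.91
Week 4: $3,293.91 +$91.00 interest = $3,384.91; pay $589.57 → $2,795.34
Week 5: $2,795.34 +$91.00 interest = $2,886.34; pay $589.57 → $2,296.77
Week 6: $2,296.77 +$91.00 interest = $2,387.77; pay $589.57 → $1,798.20
Week 7: $1,798.20 +$91.00 interest = $1,889.20; pay $589.57 → $1,299.63
Week 8: $1,299.63 +$91.00 interest = $1,390.63; pay $589.57 → $801.06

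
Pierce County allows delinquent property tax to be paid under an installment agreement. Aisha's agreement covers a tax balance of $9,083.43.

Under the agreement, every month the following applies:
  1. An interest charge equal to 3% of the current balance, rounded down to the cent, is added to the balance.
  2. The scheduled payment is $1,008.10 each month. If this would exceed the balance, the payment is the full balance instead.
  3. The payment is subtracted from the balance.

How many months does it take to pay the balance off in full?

11

Month 1: $9,083.43 +$272.50 interest = $9,355.93; pay $1,008.10 → $8,347.83
Month 2: $8,347.83 +$250.43 interest = $8,598.26; pay $1,008.10 → $7,590.16
Month 3: $7,590.16 +$227.70 interest = $7,817.86; pay $1,008.10 → $6,809.76
Month 4: $6,809.76 +$204.29 interest = $7,014.05; pay $1,008.10 → $6,005.95
Month 5: $6,005.95 +$180.17 interest = $6,186.12; pay $1,008.10 → $5,178.02
Month 6: $5,178.02 +$155.34 interest = $5,333.36; pay $1,008.10 → $4,325.26
Month 7: $4,325.26 +$129.75 interest = $4,455.01; pay $1,008.10 → $3,446.91
Month 8: $3,446.91 +$103.40 interest = $3,550.31; pay $1,008.10 → $2,542.21
Month 9: $2,542.21 +$76.26 interest = $2,618.47; pay $1,008.10 → $1,610.37
Month 10: $1,610.37 +$48.31 interest = $1,658.68; pay $1,008.10 → $650.58
Month 11: $650.58 +$19.51 interest = $670.09; pay $670.09 → $0.00
Balance reaches $0.00 in month 11.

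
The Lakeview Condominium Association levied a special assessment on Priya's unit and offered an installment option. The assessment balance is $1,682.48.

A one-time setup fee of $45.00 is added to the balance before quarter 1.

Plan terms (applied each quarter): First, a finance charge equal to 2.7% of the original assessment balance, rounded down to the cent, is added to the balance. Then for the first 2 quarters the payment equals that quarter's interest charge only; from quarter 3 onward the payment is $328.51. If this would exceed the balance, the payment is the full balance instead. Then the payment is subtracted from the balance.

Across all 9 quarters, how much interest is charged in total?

# | Opening | Interest | Payment | End bal
1 | $1,727.48 | $45.42 | $45.42 | $1,727.48
2 | $1,727.48 | $45.42 | $45.42 | $1,727.48
3 | $1,727.48 | $45.42 | $328.51 | $1,444.39
4 | $1,444.39 | $45.42 | $328.51 | $1,161.30
5 | $1,161.30 | $45.42 | $328.51 | $878.21
6 | $878.21 | $45.42 | $328.51 | $595.12
7 | $595.12 | $45.42 | $328.51 | $312.03
8 | $312.03 | $45.42 | $328.51 | $28.94
9 | $28.94 | $45.42 | $74.36 | $0.00
Total interest: $45.42 + $45.42 + $45.42 + $45.42 + $45.42 + $45.42 + $45.42 + $45.42 + $45.42 = $408.78

$408.78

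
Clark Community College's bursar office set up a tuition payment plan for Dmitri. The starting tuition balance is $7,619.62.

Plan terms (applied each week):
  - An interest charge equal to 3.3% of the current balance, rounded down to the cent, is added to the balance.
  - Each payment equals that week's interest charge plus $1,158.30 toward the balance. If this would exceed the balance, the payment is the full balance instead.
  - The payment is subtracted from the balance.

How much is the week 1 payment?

Week 1: opening $7,619.62; interest $251.44 → $7,871.06; payment $1,409.74; balance $6,461.32

$1,409.74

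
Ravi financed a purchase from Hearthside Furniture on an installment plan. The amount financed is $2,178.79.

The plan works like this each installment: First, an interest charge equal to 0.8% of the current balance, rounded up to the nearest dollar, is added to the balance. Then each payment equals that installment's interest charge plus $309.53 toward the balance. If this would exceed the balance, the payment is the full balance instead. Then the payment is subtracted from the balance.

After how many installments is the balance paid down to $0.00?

Installment 1: opening $2,178.79; interest $18.00 → $2,196.79; payment $327.53; balance $1,869.26
Installment 2: opening $1,869.26; interest $15.00 → $1,884.26; payment $324.53; balance $1,559.73
Installment 3: opening $1,559.73; interest $13.00 → $1,572.73; payment $322.53; balance $1,250.20
Installment 4: opening $1,250.20; interest $11.00 → $1,261.20; payment $320.53; balance $940.67
Installment 5: opening $940.67; interest $8.00 → $948.67; payment $317.53; balance $631.14
Installment 6: opening $631.14; interest $6.00 → $637.14; payment $315.53; balance $321.61
Installment 7: opening $321.61; interest $3.00 → $324.61; payment $312.53; balance $12.08
Installment 8: opening $12.08; interest $1.00 → $13.08; payment $13.08; balance $0.00
Balance reaches $0.00 in installment 8.

8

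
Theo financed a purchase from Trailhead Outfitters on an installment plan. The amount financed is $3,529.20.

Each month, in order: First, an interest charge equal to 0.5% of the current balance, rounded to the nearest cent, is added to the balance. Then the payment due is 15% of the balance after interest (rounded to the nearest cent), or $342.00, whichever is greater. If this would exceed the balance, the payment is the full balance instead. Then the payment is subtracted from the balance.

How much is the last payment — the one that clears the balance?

$190.01

Month 1: $3,529.20 +$17.65 interest = $3,546.85; pay $532.03 → $3,014.82
Month 2: $3,014.82 +$15.07 interest = $3,029.89; pay $454.48 → $2,575.41
Month 3: $2,575.41 +$12.88 interest = $2,588.29; pay $388.24 → $2,200.05
Month 4: $2,200.05 +$11.00 interest = $2,211.05; pay $342.00 → $1,869.05
Month 5: $1,869.05 +$9.35 interest = $1,878.40; pay $342.00 → $1,536.40
Month 6: $1,536.40 +$7.68 interest = $1,544.08; pay $342.00 → $1,202.08
Month 7: $1,202.08 +$6.01 interest = $1,208.09; pay $342.00 → $866.09
Month 8: $866.09 +$4.33 interest = $870.42; pay $342.00 → $528.42
Month 9: $528.42 +$2.64 interest = $531.06; pay $342.00 → $189.06
Month 10: $189.06 +$0.95 interest = $190.01; pay $190.01 → $0.00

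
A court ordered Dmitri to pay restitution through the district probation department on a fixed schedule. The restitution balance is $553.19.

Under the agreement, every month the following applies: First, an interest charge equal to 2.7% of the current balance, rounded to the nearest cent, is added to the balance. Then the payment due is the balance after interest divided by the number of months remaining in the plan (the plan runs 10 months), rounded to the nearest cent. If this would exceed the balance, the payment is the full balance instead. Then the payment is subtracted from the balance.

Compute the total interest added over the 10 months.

# | Opening | Interest | Payment | End bal
1 | $553.19 | $14.94 | $56.81 | $511.32
2 | $511.32 | $13.81 | $58.35 | $466.78
3 | $466.78 | $12.60 | $59.92 | $419.46
4 | $419.46 | $11.33 | $61.54 | $369.25
5 | $369.25 | $9.97 | $63.20 | $316.02
6 | $316.02 | $8.53 | $64.91 | $259.64
7 | $259.64 | $7.01 | $66.66 | $199.99
8 | $199.99 | $5.40 | $68.46 | $136.93
9 | $136.93 | $3.70 | $70.32 | $70.31
10 | $70.31 | $1.90 | $72.21 | $0.00
Total interest: $14.94 + $13.81 + $12.60 + $11.33 + $9.97 + $8.53 + $7.01 + $5.40 + $3.70 + $1.90 = $89.19

$89.19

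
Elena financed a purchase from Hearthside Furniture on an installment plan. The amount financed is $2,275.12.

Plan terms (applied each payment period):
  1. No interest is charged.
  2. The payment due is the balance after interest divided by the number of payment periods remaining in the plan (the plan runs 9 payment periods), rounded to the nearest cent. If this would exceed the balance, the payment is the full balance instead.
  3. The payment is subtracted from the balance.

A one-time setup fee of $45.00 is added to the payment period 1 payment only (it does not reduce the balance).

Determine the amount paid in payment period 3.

# | Opening | Payment | Fee | End bal
1 | $2,275.12 | $252.79 | $45.00 | $2,022.33
2 | $2,022.33 | $252.79 | — | $1,769.54
3 | $1,769.54 | $252.79 | — | $1,516.75

$252.79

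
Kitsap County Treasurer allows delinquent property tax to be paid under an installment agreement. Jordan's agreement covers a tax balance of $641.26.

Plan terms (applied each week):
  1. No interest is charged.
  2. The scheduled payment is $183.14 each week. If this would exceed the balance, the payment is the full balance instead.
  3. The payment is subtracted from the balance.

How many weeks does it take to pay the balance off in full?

4

Week 1: $641.26 − $183.14 → $458.12
Week 2: $458.12 − $183.14 → $274.98
Week 3: $274.98 − $183.14 → $91.84
Week 4: $91.84 − $91.84 → $0.00
Balance reaches $0.00 in week 4.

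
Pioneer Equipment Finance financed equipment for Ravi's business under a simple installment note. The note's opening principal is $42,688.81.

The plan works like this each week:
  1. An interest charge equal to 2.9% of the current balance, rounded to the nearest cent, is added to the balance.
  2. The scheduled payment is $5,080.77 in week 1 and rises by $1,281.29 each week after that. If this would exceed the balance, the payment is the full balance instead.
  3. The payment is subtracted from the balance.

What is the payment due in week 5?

Week 1: opening $42,688.81; interest $1,237.98 → $43,926.79; payment $5,080.77; balance $38,846.02
Week 2: opening $38,846.02; interest $1,126.53 → $39,972.55; payment $6,362.06; balance $33,610.49
Week 3: opening $33,610.49; interest $974.70 → $34,585.19; payment $7,643.35; balance $26,941.84
Week 4: opening $26,941.84; interest $781.31 → $27,723.15; payment $8,924.64; balance $18,798.51
Week 5: opening $18,798.51; interest $545.16 → $19,343.67; payment $10,205.93; balance $9,137.74

$10,205.93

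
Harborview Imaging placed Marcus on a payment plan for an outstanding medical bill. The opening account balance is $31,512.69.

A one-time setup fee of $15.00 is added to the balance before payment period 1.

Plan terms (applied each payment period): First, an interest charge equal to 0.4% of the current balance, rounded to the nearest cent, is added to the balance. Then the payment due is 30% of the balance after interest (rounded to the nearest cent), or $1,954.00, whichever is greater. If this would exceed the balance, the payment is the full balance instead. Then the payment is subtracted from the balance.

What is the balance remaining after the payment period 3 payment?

$10,944.28

Payment period 1: opening $31,527.69; interest $126.11 → $31,653.80; payment $9,496.14; balance $22,157.66
Payment period 2: opening $22,157.66; interest $88.63 → $22,246.29; payment $6,673.89; balance $15,572.40
Payment period 3: opening $15,572.40; interest $62.29 → $15,634.69; payment $4,690.41; balance $10,944.28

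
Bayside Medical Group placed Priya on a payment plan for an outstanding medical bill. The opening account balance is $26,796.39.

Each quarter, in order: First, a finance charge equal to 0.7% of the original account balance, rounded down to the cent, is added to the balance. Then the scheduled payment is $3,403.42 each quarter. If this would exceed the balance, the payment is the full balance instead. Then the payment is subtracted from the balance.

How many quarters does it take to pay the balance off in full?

# | Opening | Interest | Payment | End bal
1 | $26,796.39 | $187.57 | $3,403.42 | $23,580.54
2 | $23,580.54 | $187.57 | $3,403.42 | $20,364.69
3 | $20,364.69 | $187.57 | $3,403.42 | $17,148.84
4 | $17,148.84 | $187.57 | $3,403.42 | $13,932.99
5 | $13,932.99 | $187.57 | $3,403.42 | $10,717.14
6 | $10,717.14 | $187.57 | $3,403.42 | $7,501.29
7 | $7,501.29 | $187.57 | $3,403.42 | $4,285.44
8 | $4,285.44 | $187.57 | $3,403.42 | $1,069.59
9 | $1,069.59 | $187.57 | $1,257.16 | $0.00
Balance reaches $0.00 in quarter 9.

9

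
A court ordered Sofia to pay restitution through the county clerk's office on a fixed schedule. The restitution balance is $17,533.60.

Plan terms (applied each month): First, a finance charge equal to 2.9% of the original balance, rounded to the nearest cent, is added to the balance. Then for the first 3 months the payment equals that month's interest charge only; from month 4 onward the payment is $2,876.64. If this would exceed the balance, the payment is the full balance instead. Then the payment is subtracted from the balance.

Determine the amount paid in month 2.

$508.47

# | Opening | Interest | Payment | End bal
1 | $17,533.60 | $508.47 | $508.47 | $17,533.60
2 | $17,533.60 | $508.47 | $508.47 | $17,533.60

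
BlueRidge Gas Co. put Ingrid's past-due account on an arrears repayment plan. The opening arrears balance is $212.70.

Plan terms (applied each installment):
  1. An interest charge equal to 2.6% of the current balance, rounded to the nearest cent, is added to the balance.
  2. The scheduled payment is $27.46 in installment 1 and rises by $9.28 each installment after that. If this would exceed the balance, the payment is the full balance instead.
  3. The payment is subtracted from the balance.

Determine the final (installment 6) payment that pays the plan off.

Installment 1: opening $212.70; interest $5.53 → $218.23; payment $27.46; balance $190.77
Installment 2: opening $190.77; interest $4.96 → $195.73; payment $36.74; balance $158.99
Installment 3: opening $158.99; interest $4.13 → $163.12; payment $46.02; balance $117.10
Installment 4: opening $117.10; interest $3.04 → $120.14; payment $55.30; balance $64.84
Installment 5: opening $64.84; interest $1.69 → $66.53; payment $64.58; balance $1.95
Installment 6: opening $1.95; interest $0.05 → $2.00; payment $2.00; balance $0.00

$2.00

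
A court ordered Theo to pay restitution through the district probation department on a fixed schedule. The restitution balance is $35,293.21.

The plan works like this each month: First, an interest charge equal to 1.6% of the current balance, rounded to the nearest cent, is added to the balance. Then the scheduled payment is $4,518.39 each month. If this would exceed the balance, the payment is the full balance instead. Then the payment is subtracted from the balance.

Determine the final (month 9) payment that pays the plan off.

# | Opening | Interest | Payment | End bal
1 | $35,293.21 | $564.69 | $4,518.39 | $31,339.51
2 | $31,339.51 | $501.43 | $4,518.39 | $27,322.55
3 | $27,322.55 | $437.16 | $4,518.39 | $23,241.32
4 | $23,241.32 | $371.86 | $4,518.39 | $19,094.79
5 | $19,094.79 | $305.52 | $4,518.39 | $14,881.92
6 | $14,881.92 | $238.11 | $4,518.39 | $10,601.64
7 | $10,601.64 | $169.63 | $4,518.39 | $6,252.88
8 | $6,252.88 | $100.05 | $4,518.39 | $1,834.54
9 | $1,834.54 | $29.35 | $1,863.89 | $0.00

$1,863.89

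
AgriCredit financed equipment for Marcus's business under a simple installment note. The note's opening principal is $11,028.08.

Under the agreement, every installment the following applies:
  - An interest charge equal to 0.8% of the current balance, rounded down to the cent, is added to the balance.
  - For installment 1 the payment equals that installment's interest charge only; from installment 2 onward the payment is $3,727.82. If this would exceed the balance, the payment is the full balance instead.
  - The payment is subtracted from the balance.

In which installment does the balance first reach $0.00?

5

Installment 1: $11,028.08 +$88.22 interest = $11,116.30; pay $88.22 → $11,028.08
Installment 2: $11,028.08 +$88.22 interest = $11,116.30; pay $3,727.82 → $7,388.48
Installment 3: $7,388.48 +$59.10 interest = $7,447.58; pay $3,727.82 → $3,719.76
Installment 4: $3,719.76 +$29.75 interest = $3,749.51; pay $3,727.82 → $21.69
Installment 5: $21.69 +$0.17 interest = $21.86; pay $21.86 → $0.00
Balance reaches $0.00 in installment 5.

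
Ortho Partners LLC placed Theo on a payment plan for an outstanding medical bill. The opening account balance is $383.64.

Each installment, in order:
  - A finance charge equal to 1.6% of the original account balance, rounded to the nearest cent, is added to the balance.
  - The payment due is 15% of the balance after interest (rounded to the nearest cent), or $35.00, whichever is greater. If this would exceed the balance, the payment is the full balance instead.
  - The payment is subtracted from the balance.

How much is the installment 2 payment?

$50.62

Installment 1: $383.64 +$6.14 interest = $389.78; pay $58.47 → $331.31
Installment 2: $331.31 +$6.14 interest = $337.45; pay $50.62 → $286.83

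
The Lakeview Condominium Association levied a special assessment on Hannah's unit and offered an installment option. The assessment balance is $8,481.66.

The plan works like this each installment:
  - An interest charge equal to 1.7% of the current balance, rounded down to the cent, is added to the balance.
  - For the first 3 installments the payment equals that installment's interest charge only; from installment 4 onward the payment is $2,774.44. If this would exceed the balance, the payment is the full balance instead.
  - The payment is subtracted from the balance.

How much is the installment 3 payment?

Installment 1: opening $8,481.66; interest $144.18 → $8,625.84; payment $144.18; balance $8,481.66
Installment 2: opening $8,481.66; interest $144.18 → $8,625.84; payment $144.18; balance $8,481.66
Installment 3: opening $8,481.66; interest $144.18 → $8,625.84; payment $144.18; balance $8,481.66

$144.18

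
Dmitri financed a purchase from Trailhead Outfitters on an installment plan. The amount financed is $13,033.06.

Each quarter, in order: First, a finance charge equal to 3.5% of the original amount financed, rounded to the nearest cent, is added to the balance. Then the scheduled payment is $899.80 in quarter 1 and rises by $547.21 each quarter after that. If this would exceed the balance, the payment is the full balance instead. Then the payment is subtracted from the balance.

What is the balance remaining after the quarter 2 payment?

$11,598.57

# | Opening | Interest | Payment | End bal
1 | $13,033.06 | $456.16 | $899.80 | $12,589.42
2 | $12,589.42 | $456.16 | $1,447.01 | $11,598.57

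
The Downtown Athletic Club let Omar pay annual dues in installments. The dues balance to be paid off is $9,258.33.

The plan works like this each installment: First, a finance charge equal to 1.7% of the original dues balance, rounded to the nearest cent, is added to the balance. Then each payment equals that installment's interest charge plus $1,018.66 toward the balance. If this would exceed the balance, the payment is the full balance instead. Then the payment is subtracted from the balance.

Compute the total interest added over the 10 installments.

Installment 1: opening $9,258.33; interest $157.39 → $9,415.72; payment $1,176.05; balance $8,239.67
Installment 2: opening $8,239.67; interest $157.39 → $8,397.06; payment $1,176.05; balance $7,221.01
Installment 3: opening $7,221.01; interest $157.39 → $7,378.40; payment $1,176.05; balance $6,202.35
Installment 4: opening $6,202.35; interest $157.39 → $6,359.74; payment $1,176.05; balance $5,183.69
Installment 5: opening $5,183.69; interest $157.39 → $5,341.08; payment $1,176.05; balance $4,165.03
Installment 6: opening $4,165.03; interest $157.39 → $4,322.42; payment $1,176.05; balance $3,146.37
Installment 7: opening $3,146.37; interest $157.39 → $3,303.76; payment $1,176.05; balance $2,127.71
Installment 8: opening $2,127.71; interest $157.39 → $2,285.10; payment $1,176.05; balance $1,109.05
Installment 9: opening $1,109.05; interest $157.39 → $1,266.44; payment $1,176.05; balance $90.39
Installment 10: opening $90.39; interest $157.39 → $247.78; payment $247.78; balance $0.00
Total interest: $157.39 + $157.39 + $157.39 + $157.39 + $157.39 + $157.39 + $157.39 + $157.39 + $157.39 + $157.39 = $1,573.90

$1,573.90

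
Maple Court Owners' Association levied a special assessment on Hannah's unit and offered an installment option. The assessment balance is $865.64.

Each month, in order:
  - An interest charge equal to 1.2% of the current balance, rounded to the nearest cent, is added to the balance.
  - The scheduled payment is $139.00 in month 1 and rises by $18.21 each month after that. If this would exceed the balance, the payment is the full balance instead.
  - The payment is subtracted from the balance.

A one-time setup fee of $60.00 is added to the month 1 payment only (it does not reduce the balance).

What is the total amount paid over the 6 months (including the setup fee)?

# | Opening | Interest | Payment | Fee | End bal
1 | $865.64 | $10.39 | $139.00 | $60.00 | $737.03
2 | $737.03 | $8.84 | $157.21 | — | $588.66
3 | $588.66 | $7.06 | $175.42 | — | $420.30
4 | $420.30 | $5.04 | $193.63 | — | $231.71
5 | $231.71 | $2.78 | $211.84 | — | $22.65
6 | $22.65 | $0.27 | $22.92 | — | $0.00
Total paid: $960.02

$960.02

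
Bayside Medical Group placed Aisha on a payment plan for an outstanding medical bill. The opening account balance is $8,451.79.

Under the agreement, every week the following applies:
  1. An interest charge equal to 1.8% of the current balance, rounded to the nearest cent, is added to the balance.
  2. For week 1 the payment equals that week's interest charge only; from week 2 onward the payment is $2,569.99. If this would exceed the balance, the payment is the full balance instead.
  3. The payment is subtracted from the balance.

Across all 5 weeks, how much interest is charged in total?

Week 1: opening $8,451.79; interest $152.13 → $8,603.92; payment $152.13; balance $8,451.79
Week 2: opening $8,451.79; interest $152.13 → $8,603.92; payment $2,569.99; balance $6,033.93
Week 3: opening $6,033.93; interest $108.61 → $6,142.54; payment $2,569.99; balance $3,572.55
Week 4: opening $3,572.55; interest $64.31 → $3,636.86; payment $2,569.99; balance $1,066.87
Week 5: opening $1,066.87; interest $19.20 → $1,086.07; payment $1,086.07; balance $0.00
Total interest: $152.13 + $152.13 + $108.61 + $64.31 + $19.20 = $496.38

$496.38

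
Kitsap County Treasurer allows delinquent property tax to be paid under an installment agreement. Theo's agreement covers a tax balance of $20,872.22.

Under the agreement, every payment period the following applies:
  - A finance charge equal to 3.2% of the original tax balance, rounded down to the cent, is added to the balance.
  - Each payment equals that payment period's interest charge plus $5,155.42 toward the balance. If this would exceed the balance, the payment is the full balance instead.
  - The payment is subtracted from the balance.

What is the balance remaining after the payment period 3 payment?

$5,405.96

Payment period 1: opening $20,872.22; interest $667.91 → $21,540.13; payment $5,823.33; balance $15,716.80
Payment period 2: opening $15,716.80; interest $667.91 → $16,384.71; payment $5,823.33; balance $10,561.38
Payment period 3: opening $10,561.38; interest $667.91 → $11,229.29; payment $5,823.33; balance $5,405.96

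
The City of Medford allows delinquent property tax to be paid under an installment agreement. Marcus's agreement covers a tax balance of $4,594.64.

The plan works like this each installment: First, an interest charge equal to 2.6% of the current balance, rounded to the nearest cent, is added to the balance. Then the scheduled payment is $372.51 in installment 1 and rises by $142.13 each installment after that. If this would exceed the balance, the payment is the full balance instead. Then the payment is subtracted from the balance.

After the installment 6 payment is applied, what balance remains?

Installment 1: opening $4,594.64; interest $119.46 → $4,714.10; payment $372.51; balance $4,341.59
Installment 2: opening $4,341.59; interest $112.88 → $4,454.47; payment $514.64; balance $3,939.83
Installment 3: opening $3,939.83; interest $102.44 → $4,042.27; payment $656.77; balance $3,385.50
Installment 4: opening $3,385.50; interest $88.02 → $3,473.52; payment $798.90; balance $2,674.62
Installment 5: opening $2,674.62; interest $69.54 → $2,744.16; payment $941.03; balance $1,803.13
Installment 6: opening $1,803.13; interest $46.88 → $1,850.01; payment $1,083.16; balance $766.85

$766.85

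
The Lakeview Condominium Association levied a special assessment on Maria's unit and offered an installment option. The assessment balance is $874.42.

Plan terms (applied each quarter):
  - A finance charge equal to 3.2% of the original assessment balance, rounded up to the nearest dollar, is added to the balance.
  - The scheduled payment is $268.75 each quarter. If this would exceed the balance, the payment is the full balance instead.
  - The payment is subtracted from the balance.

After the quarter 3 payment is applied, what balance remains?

Quarter 1: opening $874.42; interest $28.00 → $902.42; payment $268.75; balance $633.67
Quarter 2: opening $633.67; interest $28.00 → $661.67; payment $268.75; balance $392.92
Quarter 3: opening $392.92; interest $28.00 → $420.92; payment $268.75; balance $152.17

$152.17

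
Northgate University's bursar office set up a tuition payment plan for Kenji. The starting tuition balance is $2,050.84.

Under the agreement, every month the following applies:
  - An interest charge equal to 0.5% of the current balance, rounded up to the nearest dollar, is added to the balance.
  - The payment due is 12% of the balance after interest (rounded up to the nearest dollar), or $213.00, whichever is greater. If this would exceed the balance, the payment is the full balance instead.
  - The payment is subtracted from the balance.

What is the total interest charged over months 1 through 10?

$59.00

Month 1: opening $2,050.84; interest $11.00 → $2,061.84; payment $248.00; balance $1,813.84
Month 2: opening $1,813.84; interest $10.00 → $1,823.84; payment $219.00; balance $1,604.84
Month 3: opening $1,604.84; interest $9.00 → $1,613.84; payment $213.00; balance $1,400.84
Month 4: opening $1,400.84; interest $8.00 → $1,408.84; payment $213.00; balance $1,195.84
Month 5: opening $1,195.84; interest $6.00 → $1,201.84; payment $213.00; balance $988.84
Month 6: opening $988.84; interest $5.00 → $993.84; payment $213.00; balance $780.84
Month 7: opening $780.84; interest $4.00 → $784.84; payment $213.00; balance $571.84
Month 8: opening $571.84; interest $3.00 → $574.84; payment $213.00; balance $361.84
Month 9: opening $361.84; interest $2.00 → $363.84; payment $213.00; balance $150.84
Month 10: opening $150.84; interest $1.00 → $151.84; payment $151.84; balance $0.00
Total interest: $11.00 + $10.00 + $9.00 + $8.00 + $6.00 + $5.00 + $4.00 + $3.00 + $2.00 + $1.00 = $59.00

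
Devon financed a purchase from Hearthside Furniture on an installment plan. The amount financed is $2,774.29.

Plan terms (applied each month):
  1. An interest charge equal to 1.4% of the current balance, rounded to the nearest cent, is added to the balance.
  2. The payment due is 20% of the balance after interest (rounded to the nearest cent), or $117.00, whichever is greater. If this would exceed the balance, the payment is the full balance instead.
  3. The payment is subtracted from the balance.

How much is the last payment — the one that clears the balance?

Month 1: opening $2,774.29; interest $38.84 → $2,813.13; payment $562.63; balance $2,250.50
Month 2: opening $2,250.50; interest $31.51 → $2,282.01; payment $456.40; balance $1,825.61
Month 3: opening $1,825.61; interest $25.56 → $1,851.17; payment $370.23; balance $1,480.94
Month 4: opening $1,480.94; interest $20.73 → $1,501.67; payment $300.33; balance $1,201.34
Month 5: opening $1,201.34; interest $16.82 → $1,218.16; payment $243.63; balance $974.53
Month 6: opening $974.53; interest $13.64 → $988.17; payment $197.63; balance $790.54
Month 7: opening $790.54; interest $11.07 → $801.61; payment $160.32; balance $641.29
Month 8: opening $641.29; interest $8.98 → $650.27; payment $130.05; balance $520.22
Month 9: opening $520.22; interest $7.28 → $527.50; payment $117.00; balance $410.50
Month 10: opening $410.50; interest $5.75 → $416.25; payment $117.00; balance $299.25
Month 11: opening $299.25; interest $4.19 → $303.44; payment $117.00; balance $186.44
Month 12: opening $186.44; interest $2.61 → $189.05; payment $117.00; balance $72.05
Month 13: opening $72.05; interest $1.01 → $73.06; payment $73.06; balance $0.00

$73.06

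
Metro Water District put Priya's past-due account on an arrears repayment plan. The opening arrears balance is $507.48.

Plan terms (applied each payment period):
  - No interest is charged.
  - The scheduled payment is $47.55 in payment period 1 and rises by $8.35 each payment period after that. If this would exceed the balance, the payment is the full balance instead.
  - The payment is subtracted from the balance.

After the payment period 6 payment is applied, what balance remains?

Payment period 1: $507.48 − $47.55 → $459.93
Payment period 2: $459.93 − $55.90 → $404.03
Payment period 3: $404.03 − $64.25 → $339.78
Payment period 4: $339.78 − $72.60 → $267.18
Payment period 5: $267.18 − $80.95 → $186.23
Payment period 6: $186.23 − $89.30 → $96.93

$96.93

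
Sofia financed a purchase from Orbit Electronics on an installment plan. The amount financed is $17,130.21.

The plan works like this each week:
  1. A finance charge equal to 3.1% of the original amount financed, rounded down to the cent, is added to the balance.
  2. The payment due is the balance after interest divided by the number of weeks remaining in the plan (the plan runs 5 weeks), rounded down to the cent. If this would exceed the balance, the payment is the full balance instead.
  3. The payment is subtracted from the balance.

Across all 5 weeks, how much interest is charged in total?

Week 1: $17,130.21 +$531.03 interest = $17,661.24; pay $3,532.24 → $14,129.00
Week 2: $14,129.00 +$531.03 interest = $14,660.03; pay $3,665.00 → $10,995.03
Week 3: $10,995.03 +$531.03 interest = $11,526.06; pay $3,842.02 → $7,684.04
Week 4: $7,684.04 +$531.03 interest = $8,215.07; pay $4,107.53 → $4,107.54
Week 5: $4,107.54 +$531.03 interest = $4,638.57; pay $4,638.57 → $0.00
Total interest: $531.03 + $531.03 + $531.03 + $531.03 + $531.03 = $2,655.15

$2,655.15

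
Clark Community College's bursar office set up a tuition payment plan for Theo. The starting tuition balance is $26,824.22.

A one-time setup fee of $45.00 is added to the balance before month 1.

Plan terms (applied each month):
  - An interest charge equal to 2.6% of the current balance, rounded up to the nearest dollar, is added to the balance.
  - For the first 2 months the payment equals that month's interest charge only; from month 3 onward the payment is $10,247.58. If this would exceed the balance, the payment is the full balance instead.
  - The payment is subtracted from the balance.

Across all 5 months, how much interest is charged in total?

Month 1: $26,869.22 +$699.00 interest = $27,568.22; pay $699.00 → $26,869.22
Month 2: $26,869.22 +$699.00 interest = $27,568.22; pay $699.00 → $26,869.22
Month 3: $26,869.22 +$699.00 interest = $27,568.22; pay $10,247.58 → $17,320.64
Month 4: $17,320.64 +$451.00 interest = $17,771.64; pay $10,247.58 → $7,524.06
Month 5: $7,524.06 +$196.00 interest = $7,720.06; pay $7,720.06 → $0.00
Total interest: $699.00 + $699.00 + $699.00 + $451.00 + $196.00 = $2,744.00

$2,744.00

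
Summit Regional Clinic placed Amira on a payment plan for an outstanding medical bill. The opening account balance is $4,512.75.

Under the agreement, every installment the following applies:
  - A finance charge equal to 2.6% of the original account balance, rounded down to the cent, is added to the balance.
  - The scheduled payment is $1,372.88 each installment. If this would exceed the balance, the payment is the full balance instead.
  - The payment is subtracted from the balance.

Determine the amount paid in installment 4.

# | Opening | Interest | Payment | End bal
1 | $4,512.75 | $117.33 | $1,372.88 | $3,257.20
2 | $3,257.20 | $117.33 | $1,372.88 | $2,001.65
3 | $2,001.65 | $117.33 | $1,372.88 | $746.10
4 | $746.10 | $117.33 | $863.43 | $0.00

$863.43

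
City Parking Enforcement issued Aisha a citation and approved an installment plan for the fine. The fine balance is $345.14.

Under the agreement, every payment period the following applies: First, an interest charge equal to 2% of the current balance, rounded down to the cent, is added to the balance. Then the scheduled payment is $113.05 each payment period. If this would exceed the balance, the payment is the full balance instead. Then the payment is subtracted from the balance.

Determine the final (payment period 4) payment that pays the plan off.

$20.67

Payment period 1: $345.14 +$6.90 interest = $352.04; pay $113.05 → $238.99
Payment period 2: $238.99 +$4.77 interest = $243.76; pay $113.05 → $130.71
Payment period 3: $130.71 +$2.61 interest = $133.32; pay $113.05 → $20.27
Payment period 4: $20.27 +$0.40 interest = $20.67; pay $20.67 → $0.00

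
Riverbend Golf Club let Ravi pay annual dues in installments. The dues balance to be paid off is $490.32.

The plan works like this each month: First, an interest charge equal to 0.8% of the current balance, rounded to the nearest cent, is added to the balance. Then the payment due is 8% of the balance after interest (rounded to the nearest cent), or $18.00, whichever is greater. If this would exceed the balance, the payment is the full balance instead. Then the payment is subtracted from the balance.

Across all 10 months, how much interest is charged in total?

$28.59

Month 1: opening $490.32; interest $3.92 → $494.24; payment $39.54; balance $454.70
Month 2: opening $454.70; interest $3.64 → $458.34; payment $36.67; balance $421.67
Month 3: opening $421.67; interest $3.37 → $425.04; payment $34.00; balance $391.04
Month 4: opening $391.04; interest $3.13 → $394.17; payment $31.53; balance $362.64
Month 5: opening $362.64; interest $2.90 → $365.54; payment $29.24; balance $336.30
Month 6: opening $336.30; interest $2.69 → $338.99; payment $27.12; balance $311.87
Month 7: opening $311.87; interest $2.49 → $314.36; payment $25.15; balance $289.21
Month 8: opening $289.21; interest $2.31 → $291.52; payment $23.32; balance $268.20
Month 9: opening $268.20; interest $2.15 → $270.35; payment $21.63; balance $248.72
Month 10: opening $248.72; interest $1.99 → $250.71; payment $20.06; balance $230.65
Total interest: $3.92 + $3.64 + $3.37 + $3.13 + $2.90 + $2.69 + $2.49 + $2.31 + $2.15 + $1.99 = $28.59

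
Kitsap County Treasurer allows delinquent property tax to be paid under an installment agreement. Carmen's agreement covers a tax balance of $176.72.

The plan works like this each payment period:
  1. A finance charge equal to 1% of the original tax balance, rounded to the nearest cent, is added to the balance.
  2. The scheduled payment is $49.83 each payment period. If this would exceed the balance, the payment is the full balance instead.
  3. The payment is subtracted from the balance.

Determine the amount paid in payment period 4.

Payment period 1: opening $176.72; interest $1.77 → $178.49; payment $49.83; balance $128.66
Payment period 2: opening $128.66; interest $1.77 → $130.43; payment $49.83; balance $80.60
Payment period 3: opening $80.60; interest $1.77 → $82.37; payment $49.83; balance $32.54
Payment period 4: opening $32.54; interest $1.77 → $34.31; payment $34.31; balance $0.00

$34.31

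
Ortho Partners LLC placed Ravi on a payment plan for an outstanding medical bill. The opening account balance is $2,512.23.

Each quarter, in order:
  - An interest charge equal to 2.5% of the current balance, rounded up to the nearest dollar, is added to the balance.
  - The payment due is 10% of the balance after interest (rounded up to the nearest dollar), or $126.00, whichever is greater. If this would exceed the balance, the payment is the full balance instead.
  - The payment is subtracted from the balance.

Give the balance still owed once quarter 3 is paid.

$1,971.23

Quarter 1: opening $2,512.23; interest $63.00 → $2,575.23; payment $258.00; balance $2,317.23
Quarter 2: opening $2,317.23; interest $58.00 → $2,375.23; payment $238.00; balance $2,137.23
Quarter 3: opening $2,137.23; interest $54.00 → $2,191.23; payment $220.00; balance $1,971.23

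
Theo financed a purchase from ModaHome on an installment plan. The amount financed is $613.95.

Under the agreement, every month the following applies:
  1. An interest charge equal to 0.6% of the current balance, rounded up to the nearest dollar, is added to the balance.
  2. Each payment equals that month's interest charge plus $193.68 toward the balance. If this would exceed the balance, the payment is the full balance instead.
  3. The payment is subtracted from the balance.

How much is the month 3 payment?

Month 1: $613.95 +$4.00 interest = $617.95; pay $197.68 → $420.27
Month 2: $420.27 +$3.00 interest = $423.27; pay $196.68 → $226.59
Month 3: $226.59 +$2.00 interest = $228.59; pay $195.68 → $32.91

$195.68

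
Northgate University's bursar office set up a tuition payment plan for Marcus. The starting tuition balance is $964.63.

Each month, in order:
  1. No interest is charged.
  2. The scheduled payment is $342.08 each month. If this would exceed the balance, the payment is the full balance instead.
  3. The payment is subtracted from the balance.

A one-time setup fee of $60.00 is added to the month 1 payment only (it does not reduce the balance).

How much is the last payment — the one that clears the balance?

$280.47

Month 1: opening $964.63; payment $342.08 (+ $60.00 fee); balance $622.55
Month 2: opening $622.55; payment $342.08; balance $280.47
Month 3: opening $280.47; payment $280.47; balance $0.00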